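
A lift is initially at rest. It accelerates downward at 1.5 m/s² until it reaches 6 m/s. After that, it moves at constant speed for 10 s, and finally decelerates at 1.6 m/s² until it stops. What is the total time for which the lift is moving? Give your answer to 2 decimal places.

Phase 1 (accelerating): v₀ = 0 m/s, a = 1.5 m/s².
v = v₀ + at → t = (6 − 0) / 1.5 = 4.00 s
v² = v₀² + 2aΔx → Δx = (6² − 0²)/(2·1.5) = 12.0 m

Phase 2 (constant speed): v₀ = 6.00 m/s, a = 0 m/s².
v = v₀ + at = 6.00 + (0)(10) = 6.00 m/s
Δx = v₀t + ½at² = 6.00·10 + 0.5·0·10² = 60.0 m

Phase 3 (decelerating): v₀ = 6.00 m/s, a = -1.6 m/s².
v = v₀ + at → t = (0 − 6.00) / -1.6 = 3.75 s
v² = v₀² + 2aΔx → Δx = (0² − 6.00²)/(2·-1.6) = 11.2 m
Total time = 4.00 + 10.0 + 3.75 = 17.8 s

17.75 s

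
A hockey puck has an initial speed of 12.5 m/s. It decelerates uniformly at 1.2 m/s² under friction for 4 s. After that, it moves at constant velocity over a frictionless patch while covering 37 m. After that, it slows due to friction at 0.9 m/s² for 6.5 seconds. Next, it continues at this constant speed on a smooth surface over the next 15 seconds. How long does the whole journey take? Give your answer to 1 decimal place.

30.3 s

Phase 1 (decelerating): v₀ = 12.5 m/s, a = -1.2 m/s².
v = v₀ + at = 12.5 + (-1.2)(4) = 7.70 m/s
Δx = v₀t + ½at² = 12.5·4 + 0.5·-1.2·4² = 40.4 m

Phase 2 (constant speed): v₀ = 7.70 m/s, a = 0 m/s².
Constant speed: t = d/v = 37/7.70 = 4.81 s

Phase 3 (decelerating): v₀ = 7.70 m/s, a = -0.9 m/s².
v = v₀ + at = 7.70 + (-0.9)(6.5) = 1.85 m/s
Δx = v₀t + ½at² = 7.70·6.5 + 0.5·-0.9·6.5² = 31.0 m

Phase 4 (constant speed): v₀ = 1.85 m/s, a = 0 m/s².
v = v₀ + at = 1.85 + (0)(15) = 1.85 m/s
Δx = v₀t + ½at² = 1.85·15 + 0.5·0·15² = 27.7 m
Total time = 4.00 + 4.81 + 6.50 + 15.0 = 30.3 s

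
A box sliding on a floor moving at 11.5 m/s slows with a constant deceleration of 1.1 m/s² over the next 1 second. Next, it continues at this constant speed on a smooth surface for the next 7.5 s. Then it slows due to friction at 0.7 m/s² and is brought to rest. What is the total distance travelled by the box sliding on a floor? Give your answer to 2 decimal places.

Phase 1 (decelerating): v₀ = 11.5 m/s, a = -1.1 m/s².
v = v₀ + at = 11.5 + (-1.1)(1) = 10.4 m/s
Δx = v₀t + ½at² = 11.5·1 + 0.5·-1.1·1² = 10.9 m

Phase 2 (constant speed): v₀ = 10.4 m/s, a = 0 m/s².
v = v₀ + at = 10.4 + (0)(7.5) = 10.4 m/s
Δx = v₀t + ½at² = 10.4·7.5 + 0.5·0·7.5² = 78.0 m

Phase 3 (decelerating): v₀ = 10.4 m/s, a = -0.7 m/s².
v = v₀ + at → t = (0 − 10.4) / -0.7 = 14.9 s
v² = v₀² + 2aΔx → Δx = (0² − 10.4²)/(2·-0.7) = 77.3 m
Total distance = 10.9 + 78.0 + 77.3 = 166 m

166.21 m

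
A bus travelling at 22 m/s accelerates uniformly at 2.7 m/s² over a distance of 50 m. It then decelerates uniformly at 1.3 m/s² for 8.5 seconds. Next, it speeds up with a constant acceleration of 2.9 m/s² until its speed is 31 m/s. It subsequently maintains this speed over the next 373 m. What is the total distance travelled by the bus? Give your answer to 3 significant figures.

729 m

Phase 1 (accelerating): v₀ = 22.0 m/s, a = 2.7 m/s².
v² = v₀² + 2aΔx = 22.0² + 2·2.7·50 = 754 → v = 27.5 m/s
t = (v − v₀)/a = (27.5 − 22.0)/2.7 = 2.02 s

Phase 2 (decelerating): v₀ = 27.5 m/s, a = -1.3 m/s².
v = v₀ + at = 27.5 + (-1.3)(8.5) = 16.4 m/s
Δx = v₀t + ½at² = 27.5·8.5 + 0.5·-1.3·8.5² = 186 m

Phase 3 (accelerating): v₀ = 16.4 m/s, a = 2.9 m/s².
v = v₀ + at → t = (31 − 16.4) / 2.9 = 5.03 s
v² = v₀² + 2aΔx → Δx = (31² − 16.4²)/(2·2.9) = 119 m

Phase 4 (constant speed): v₀ = 31.0 m/s, a = 0 m/s².
Constant speed: t = d/v = 373/31.0 = 12.0 s
Total distance = 50.0 + 186 + 119 + 373 = 729 m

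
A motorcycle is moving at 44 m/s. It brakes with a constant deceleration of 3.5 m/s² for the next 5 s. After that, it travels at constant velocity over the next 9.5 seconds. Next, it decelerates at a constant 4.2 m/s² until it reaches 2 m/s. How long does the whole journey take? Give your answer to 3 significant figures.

20.3 s

Phase 1 (decelerating): v₀ = 44.0 m/s, a = -3.5 m/s².
v = v₀ + at = 44.0 + (-3.5)(5) = 26.5 m/s
Δx = v₀t + ½at² = 44.0·5 + 0.5·-3.5·5² = 176 m

Phase 2 (constant speed): v₀ = 26.5 m/s, a = 0 m/s².
v = v₀ + at = 26.5 + (0)(9.5) = 26.5 m/s
Δx = v₀t + ½at² = 26.5·9.5 + 0.5·0·9.5² = 252 m

Phase 3 (decelerating): v₀ = 26.5 m/s, a = -4.2 m/s².
v = v₀ + at → t = (2 − 26.5) / -4.2 = 5.83 s
v² = v₀² + 2aΔx → Δx = (2² − 26.5²)/(2·-4.2) = 83.1 m
Total time = 5.00 + 9.50 + 5.83 = 20.3 s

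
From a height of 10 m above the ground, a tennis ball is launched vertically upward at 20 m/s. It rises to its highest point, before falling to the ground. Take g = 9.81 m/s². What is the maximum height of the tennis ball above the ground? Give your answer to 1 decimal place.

30.4 m

Phase 1 (rising): v₀ = 20.0 m/s, a = -9.81 m/s².
v = v₀ + at → t = (0 − 20.0) / -9.81 = 2.04 s
v² = v₀² + 2aΔx → Δx = (0² − 20.0²)/(2·-9.81) = 20.4 m
Maximum height = 10 + 20.4 = 30.4 m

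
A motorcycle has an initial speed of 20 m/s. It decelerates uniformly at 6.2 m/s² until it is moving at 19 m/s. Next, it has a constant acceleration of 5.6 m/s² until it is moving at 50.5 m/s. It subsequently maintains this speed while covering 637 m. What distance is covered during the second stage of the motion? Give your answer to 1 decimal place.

Phase 1 (decelerating): v₀ = 20.0 m/s, a = -6.2 m/s².
v = v₀ + at → t = (19 − 20.0) / -6.2 = 0.161 s
v² = v₀² + 2aΔx → Δx = (19² − 20.0²)/(2·-6.2) = 3.15 m

Phase 2 (accelerating): v₀ = 19.0 m/s, a = 5.6 m/s².
v = v₀ + at → t = (50.5 − 19.0) / 5.6 = 5.62 s
v² = v₀² + 2aΔx → Δx = (50.5² − 19.0²)/(2·5.6) = 195 m
Distance in phase 2 = 195 m

195.5 m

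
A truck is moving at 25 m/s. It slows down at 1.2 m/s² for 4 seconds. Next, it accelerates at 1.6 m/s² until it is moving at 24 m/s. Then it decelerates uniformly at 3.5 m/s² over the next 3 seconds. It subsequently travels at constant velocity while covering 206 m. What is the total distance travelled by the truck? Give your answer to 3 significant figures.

Phase 1 (decelerating): v₀ = 25.0 m/s, a = -1.2 m/s².
v = v₀ + at = 25.0 + (-1.2)(4) = 20.2 m/s
Δx = v₀t + ½at² = 25.0·4 + 0.5·-1.2·4² = 90.4 m

Phase 2 (accelerating): v₀ = 20.2 m/s, a = 1.6 m/s².
v = v₀ + at → t = (24 − 20.2) / 1.6 = 2.38 s
v² = v₀² + 2aΔx → Δx = (24² − 20.2²)/(2·1.6) = 52.5 m

Phase 3 (decelerating): v₀ = 24.0 m/s, a = -3.5 m/s².
v = v₀ + at = 24.0 + (-3.5)(3) = 13.5 m/s
Δx = v₀t + ½at² = 24.0·3 + 0.5·-3.5·3² = 56.2 m

Phase 4 (constant speed): v₀ = 13.5 m/s, a = 0 m/s².
Constant speed: t = d/v = 206/13.5 = 15.3 s
Total distance = 90.4 + 52.5 + 56.2 + 206 = 405 m

405 m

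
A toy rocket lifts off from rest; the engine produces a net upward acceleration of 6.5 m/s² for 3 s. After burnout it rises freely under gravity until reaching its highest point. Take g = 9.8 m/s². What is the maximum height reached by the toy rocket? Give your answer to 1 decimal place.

48.7 m

Phase 1 (powered ascent): v₀ = 0 m/s, a = 6.5 m/s².
v = v₀ + at = 0 + (6.5)(3) = 19.5 m/s
Δx = v₀t + ½at² = 0·3 + 0.5·6.5·3² = 29.2 m

Phase 2 (coasting upward): v₀ = 19.5 m/s, a = -9.8 m/s².
v = v₀ + at → t = (0 − 19.5) / -9.8 = 1.99 s
v² = v₀² + 2aΔx → Δx = (0² − 19.5²)/(2·-9.8) = 19.4 m
Maximum height = 29.2 + 19.4 = 48.7 m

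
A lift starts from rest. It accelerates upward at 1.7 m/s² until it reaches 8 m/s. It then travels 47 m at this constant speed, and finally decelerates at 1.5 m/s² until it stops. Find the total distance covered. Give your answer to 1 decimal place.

87.2 m

Phase 1 (accelerating): v₀ = 0 m/s, a = 1.7 m/s².
v = v₀ + at → t = (8 − 0) / 1.7 = 4.71 s
v² = v₀² + 2aΔx → Δx = (8² − 0²)/(2·1.7) = 18.8 m

Phase 2 (constant speed): v₀ = 8.00 m/s, a = 0 m/s².
Constant speed: t = d/v = 47/8.00 = 5.88 s

Phase 3 (decelerating): v₀ = 8.00 m/s, a = -1.5 m/s².
v = v₀ + at → t = (0 − 8.00) / -1.5 = 5.33 s
v² = v₀² + 2aΔx → Δx = (0² − 8.00²)/(2·-1.5) = 21.3 m
Total distance = 18.8 + 47.0 + 21.3 = 87.2 m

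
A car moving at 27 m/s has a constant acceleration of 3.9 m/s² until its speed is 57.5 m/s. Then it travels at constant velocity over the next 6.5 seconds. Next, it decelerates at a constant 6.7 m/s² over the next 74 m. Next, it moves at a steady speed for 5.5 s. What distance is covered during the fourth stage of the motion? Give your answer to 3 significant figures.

Phase 1 (accelerating): v₀ = 27.0 m/s, a = 3.9 m/s².
v = v₀ + at → t = (57.5 − 27.0) / 3.9 = 7.82 s
v² = v₀² + 2aΔx → Δx = (57.5² − 27.0²)/(2·3.9) = 330 m

Phase 2 (constant speed): v₀ = 57.5 m/s, a = 0 m/s².
v = v₀ + at = 57.5 + (0)(6.5) = 57.5 m/s
Δx = v₀t + ½at² = 57.5·6.5 + 0.5·0·6.5² = 374 m

Phase 3 (decelerating): v₀ = 57.5 m/s, a = -6.7 m/s².
v² = v₀² + 2aΔx = 57.5² + 2·-6.7·74 = 2310 → v = 48.1 m/s
t = (v − v₀)/a = (48.1 − 57.5)/-6.7 = 1.40 s

Phase 4 (constant speed): v₀ = 48.1 m/s, a = 0 m/s².
v = v₀ + at = 48.1 + (0)(5.5) = 48.1 m/s
Δx = v₀t + ½at² = 48.1·5.5 + 0.5·0·5.5² = 265 m
Distance in phase 4 = 265 m

265 m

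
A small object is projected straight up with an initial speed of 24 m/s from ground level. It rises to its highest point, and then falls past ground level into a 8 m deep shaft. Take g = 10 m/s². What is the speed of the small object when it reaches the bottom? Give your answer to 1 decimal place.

27.1 m/s

Phase 1 (rising): v₀ = 24.0 m/s, a = -10 m/s².
v = v₀ + at → t = (0 − 24.0) / -10 = 2.40 s
v² = v₀² + 2aΔx → Δx = (0² − 24.0²)/(2·-10) = 28.8 m

Phase 2 (falling): v₀ = 0 m/s, a = -10 m/s².
Falls 36.8 m from rest: t = √(2·36.8/10) = 2.71 s; v = g·t = 27.1 m/s.
Final speed = 27.1 m/s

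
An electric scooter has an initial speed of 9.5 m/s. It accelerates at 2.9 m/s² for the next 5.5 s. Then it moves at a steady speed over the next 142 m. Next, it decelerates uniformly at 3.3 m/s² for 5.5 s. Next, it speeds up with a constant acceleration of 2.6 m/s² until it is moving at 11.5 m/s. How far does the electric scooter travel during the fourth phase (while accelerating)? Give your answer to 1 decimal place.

Phase 1 (accelerating): v₀ = 9.50 m/s, a = 2.9 m/s².
v = v₀ + at = 9.50 + (2.9)(5.5) = 25.4 m/s
Δx = v₀t + ½at² = 9.50·5.5 + 0.5·2.9·5.5² = 96.1 m

Phase 2 (constant speed): v₀ = 25.4 m/s, a = 0 m/s².
Constant speed: t = d/v = 142/25.4 = 5.58 s

Phase 3 (decelerating): v₀ = 25.4 m/s, a = -3.3 m/s².
v = v₀ + at = 25.4 + (-3.3)(5.5) = 7.30 m/s
Δx = v₀t + ½at² = 25.4·5.5 + 0.5·-3.3·5.5² = 90.1 m

Phase 4 (accelerating): v₀ = 7.30 m/s, a = 2.6 m/s².
v = v₀ + at → t = (11.5 − 7.30) / 2.6 = 1.62 s
v² = v₀² + 2aΔx → Δx = (11.5² − 7.30²)/(2·2.6) = 15.2 m
Distance in phase 4 = 15.2 m

15.2 m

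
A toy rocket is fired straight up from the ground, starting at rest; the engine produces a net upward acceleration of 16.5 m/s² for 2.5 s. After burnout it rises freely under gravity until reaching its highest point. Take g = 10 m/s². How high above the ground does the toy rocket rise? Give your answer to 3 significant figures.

Phase 1 (powered ascent): v₀ = 0 m/s, a = 16.5 m/s².
v = v₀ + at = 0 + (16.5)(2.5) = 41.2 m/s
Δx = v₀t + ½at² = 0·2.5 + 0.5·16.5·2.5² = 51.6 m

Phase 2 (coasting upward): v₀ = 41.2 m/s, a = -10 m/s².
v = v₀ + at → t = (0 − 41.2) / -10 = 4.12 s
v² = v₀² + 2aΔx → Δx = (0² − 41.2²)/(2·-10) = 85.1 m
Maximum height = 51.6 + 85.1 = 137 m

137 m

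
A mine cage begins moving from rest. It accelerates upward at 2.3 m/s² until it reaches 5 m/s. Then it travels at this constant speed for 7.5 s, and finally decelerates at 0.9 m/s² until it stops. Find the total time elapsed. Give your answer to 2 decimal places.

Phase 1 (accelerating): v₀ = 0 m/s, a = 2.3 m/s².
v = v₀ + at → t = (5 − 0) / 2.3 = 2.17 s
v² = v₀² + 2aΔx → Δx = (5² − 0²)/(2·2.3) = 5.43 m

Phase 2 (constant speed): v₀ = 5.00 m/s, a = 0 m/s².
v = v₀ + at = 5.00 + (0)(7.5) = 5.00 m/s
Δx = v₀t + ½at² = 5.00·7.5 + 0.5·0·7.5² = 37.5 m

Phase 3 (decelerating): v₀ = 5.00 m/s, a = -0.9 m/s².
v = v₀ + at → t = (0 − 5.00) / -0.9 = 5.56 s
v² = v₀² + 2aΔx → Δx = (0² − 5.00²)/(2·-0.9) = 13.9 m
Total time = 2.17 + 7.50 + 5.56 = 15.2 s

15.23 s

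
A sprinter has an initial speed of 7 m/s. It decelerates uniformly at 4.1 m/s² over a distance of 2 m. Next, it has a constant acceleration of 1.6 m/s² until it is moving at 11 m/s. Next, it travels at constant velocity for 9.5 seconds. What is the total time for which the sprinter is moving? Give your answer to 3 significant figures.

13.1 s

Phase 1 (decelerating): v₀ = 7.00 m/s, a = -4.1 m/s².
v² = v₀² + 2aΔx = 7.00² + 2·-4.1·2 = 32.6 → v = 5.71 m/s
t = (v − v₀)/a = (5.71 − 7.00)/-4.1 = 0.315 s

Phase 2 (accelerating): v₀ = 5.71 m/s, a = 1.6 m/s².
v = v₀ + at → t = (11 − 5.71) / 1.6 = 3.31 s
v² = v₀² + 2aΔx → Δx = (11² − 5.71²)/(2·1.6) = 27.6 m

Phase 3 (constant speed): v₀ = 11.0 m/s, a = 0 m/s².
v = v₀ + at = 11.0 + (0)(9.5) = 11.0 m/s
Δx = v₀t + ½at² = 11.0·9.5 + 0.5·0·9.5² = 104 m
Total time = 0.315 + 3.31 + 9.50 = 13.1 s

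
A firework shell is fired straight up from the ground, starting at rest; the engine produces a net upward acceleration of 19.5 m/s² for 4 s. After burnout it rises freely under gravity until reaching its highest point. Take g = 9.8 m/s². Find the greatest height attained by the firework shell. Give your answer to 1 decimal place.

Phase 1 (powered ascent): v₀ = 0 m/s, a = 19.5 m/s².
v = v₀ + at = 0 + (19.5)(4) = 78.0 m/s
Δx = v₀t + ½at² = 0·4 + 0.5·19.5·4² = 156 m

Phase 2 (coasting upward): v₀ = 78.0 m/s, a = -9.8 m/s².
v = v₀ + at → t = (0 − 78.0) / -9.8 = 7.96 s
v² = v₀² + 2aΔx → Δx = (0² − 78.0²)/(2·-9.8) = 310 m
Maximum height = 156 + 310 = 466 m

466.4 m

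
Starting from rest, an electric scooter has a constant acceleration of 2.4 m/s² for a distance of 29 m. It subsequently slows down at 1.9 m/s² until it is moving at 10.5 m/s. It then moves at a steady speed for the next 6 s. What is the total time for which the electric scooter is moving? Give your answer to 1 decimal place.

11.6 s

Phase 1 (accelerating): v₀ = 0 m/s, a = 2.4 m/s².
v² = v₀² + 2aΔx = 0² + 2·2.4·29 = 139 → v = 11.8 m/s
t = (v − v₀)/a = (11.8 − 0)/2.4 = 4.92 s

Phase 2 (decelerating): v₀ = 11.8 m/s, a = -1.9 m/s².
v = v₀ + at → t = (10.5 − 11.8) / -1.9 = 0.683 s
v² = v₀² + 2aΔx → Δx = (10.5² − 11.8²)/(2·-1.9) = 7.62 m

Phase 3 (constant speed): v₀ = 10.5 m/s, a = 0 m/s².
v = v₀ + at = 10.5 + (0)(6) = 10.5 m/s
Δx = v₀t + ½at² = 10.5·6 + 0.5·0·6² = 63.0 m
Total time = 4.92 + 0.683 + 6.00 = 11.6 s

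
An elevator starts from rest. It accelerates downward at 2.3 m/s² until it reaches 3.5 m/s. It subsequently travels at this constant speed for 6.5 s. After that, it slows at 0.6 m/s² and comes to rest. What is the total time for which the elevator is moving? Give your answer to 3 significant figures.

13.9 s

Phase 1 (accelerating): v₀ = 0 m/s, a = 2.3 m/s².
v = v₀ + at → t = (3.5 − 0) / 2.3 = 1.52 s
v² = v₀² + 2aΔx → Δx = (3.5² − 0²)/(2·2.3) = 2.66 m

Phase 2 (constant speed): v₀ = 3.50 m/s, a = 0 m/s².
v = v₀ + at = 3.50 + (0)(6.5) = 3.50 m/s
Δx = v₀t + ½at² = 3.50·6.5 + 0.5·0·6.5² = 22.8 m

Phase 3 (decelerating): v₀ = 3.50 m/s, a = -0.6 m/s².
v = v₀ + at → t = (0 − 3.50) / -0.6 = 5.83 s
v² = v₀² + 2aΔx → Δx = (0² − 3.50²)/(2·-0.6) = 10.2 m
Total time = 1.52 + 6.50 + 5.83 = 13.9 s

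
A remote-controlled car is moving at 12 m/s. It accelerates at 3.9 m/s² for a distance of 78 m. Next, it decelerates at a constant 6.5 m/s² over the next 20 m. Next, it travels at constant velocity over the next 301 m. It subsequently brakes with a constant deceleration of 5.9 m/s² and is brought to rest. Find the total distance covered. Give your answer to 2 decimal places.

440.73 m

Phase 1 (accelerating): v₀ = 12.0 m/s, a = 3.9 m/s².
v² = v₀² + 2aΔx = 12.0² + 2·3.9·78 = 752 → v = 27.4 m/s
t = (v − v₀)/a = (27.4 − 12.0)/3.9 = 3.96 s

Phase 2 (decelerating): v₀ = 27.4 m/s, a = -6.5 m/s².
v² = v₀² + 2aΔx = 27.4² + 2·-6.5·20 = 492 → v = 22.2 m/s
t = (v − v₀)/a = (22.2 − 27.4)/-6.5 = 0.806 s

Phase 3 (constant speed): v₀ = 22.2 m/s, a = 0 m/s².
Constant speed: t = d/v = 301/22.2 = 13.6 s

Phase 4 (decelerating): v₀ = 22.2 m/s, a = -5.9 m/s².
v = v₀ + at → t = (0 − 22.2) / -5.9 = 3.76 s
v² = v₀² + 2aΔx → Δx = (0² − 22.2²)/(2·-5.9) = 41.7 m
Total distance = 78.0 + 20.0 + 301 + 41.7 = 441 m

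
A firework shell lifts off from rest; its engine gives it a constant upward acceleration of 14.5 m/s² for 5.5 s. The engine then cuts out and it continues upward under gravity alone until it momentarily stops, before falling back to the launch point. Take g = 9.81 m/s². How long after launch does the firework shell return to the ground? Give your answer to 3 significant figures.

24.2 s

Phase 1 (powered ascent): v₀ = 0 m/s, a = 14.5 m/s².
v = v₀ + at = 0 + (14.5)(5.5) = 79.8 m/s
Δx = v₀t + ½at² = 0·5.5 + 0.5·14.5·5.5² = 219 m

Phase 2 (coasting upward): v₀ = 79.8 m/s, a = -9.81 m/s².
v = v₀ + at → t = (0 − 79.8) / -9.81 = 8.13 s
v² = v₀² + 2aΔx → Δx = (0² − 79.8²)/(2·-9.81) = 324 m

Phase 3 (free fall): v₀ = 0 m/s, a = -9.81 m/s².
Falls 543 m from rest: t = √(2·543/9.81) = 10.5 s; v = g·t = 103 m/s.
Total time = 5.50 + 8.13 + 10.5 = 24.2 s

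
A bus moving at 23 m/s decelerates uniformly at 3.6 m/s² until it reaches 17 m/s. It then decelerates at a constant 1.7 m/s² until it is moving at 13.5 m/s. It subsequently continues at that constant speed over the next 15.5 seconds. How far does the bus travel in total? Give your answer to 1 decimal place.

274.0 m

Phase 1 (decelerating): v₀ = 23.0 m/s, a = -3.6 m/s².
v = v₀ + at → t = (17 − 23.0) / -3.6 = 1.67 s
v² = v₀² + 2aΔx → Δx = (17² − 23.0²)/(2·-3.6) = 33.3 m

Phase 2 (decelerating): v₀ = 17.0 m/s, a = -1.7 m/s².
v = v₀ + at → t = (13.5 − 17.0) / -1.7 = 2.06 s
v² = v₀² + 2aΔx → Δx = (13.5² − 17.0²)/(2·-1.7) = 31.4 m

Phase 3 (constant speed): v₀ = 13.5 m/s, a = 0 m/s².
v = v₀ + at = 13.5 + (0)(15.5) = 13.5 m/s
Δx = v₀t + ½at² = 13.5·15.5 + 0.5·0·15.5² = 209 m
Total distance = 33.3 + 31.4 + 209 = 274 m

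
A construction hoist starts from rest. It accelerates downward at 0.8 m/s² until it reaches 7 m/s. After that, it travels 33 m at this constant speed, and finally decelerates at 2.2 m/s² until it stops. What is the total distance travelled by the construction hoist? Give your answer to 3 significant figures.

74.8 m

Phase 1 (accelerating): v₀ = 0 m/s, a = 0.8 m/s².
v = v₀ + at → t = (7 − 0) / 0.8 = 8.75 s
v² = v₀² + 2aΔx → Δx = (7² − 0²)/(2·0.8) = 30.6 m

Phase 2 (constant speed): v₀ = 7.00 m/s, a = 0 m/s².
Constant speed: t = d/v = 33/7.00 = 4.71 s

Phase 3 (decelerating): v₀ = 7.00 m/s, a = -2.2 m/s².
v = v₀ + at → t = (0 − 7.00) / -2.2 = 3.18 s
v² = v₀² + 2aΔx → Δx = (0² − 7.00²)/(2·-2.2) = 11.1 m
Total distance = 30.6 + 33.0 + 11.1 = 74.8 m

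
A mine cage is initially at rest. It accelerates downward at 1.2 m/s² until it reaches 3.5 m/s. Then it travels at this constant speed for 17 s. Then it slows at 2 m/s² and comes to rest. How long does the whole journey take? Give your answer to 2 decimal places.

21.67 s

Phase 1 (accelerating): v₀ = 0 m/s, a = 1.2 m/s².
v = v₀ + at → t = (3.5 − 0) / 1.2 = 2.92 s
v² = v₀² + 2aΔx → Δx = (3.5² − 0²)/(2·1.2) = 5.10 m

Phase 2 (constant speed): v₀ = 3.50 m/s, a = 0 m/s².
v = v₀ + at = 3.50 + (0)(17) = 3.50 m/s
Δx = v₀t + ½at² = 3.50·17 + 0.5·0·17² = 59.5 m

Phase 3 (decelerating): v₀ = 3.50 m/s, a = -2 m/s².
v = v₀ + at → t = (0 − 3.50) / -2 = 1.75 s
v² = v₀² + 2aΔx → Δx = (0² − 3.50²)/(2·-2) = 3.06 m
Total time = 2.92 + 17.0 + 1.75 = 21.7 s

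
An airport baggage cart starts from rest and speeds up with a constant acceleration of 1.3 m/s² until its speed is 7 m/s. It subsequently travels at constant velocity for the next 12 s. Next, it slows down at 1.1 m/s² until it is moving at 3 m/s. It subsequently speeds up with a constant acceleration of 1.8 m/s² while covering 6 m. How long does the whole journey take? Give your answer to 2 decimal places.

22.43 s

Phase 1 (accelerating): v₀ = 0 m/s, a = 1.3 m/s².
v = v₀ + at → t = (7 − 0) / 1.3 = 5.38 s
v² = v₀² + 2aΔx → Δx = (7² − 0²)/(2·1.3) = 18.8 m

Phase 2 (constant speed): v₀ = 7.00 m/s, a = 0 m/s².
v = v₀ + at = 7.00 + (0)(12) = 7.00 m/s
Δx = v₀t + ½at² = 7.00·12 + 0.5·0·12² = 84.0 m

Phase 3 (decelerating): v₀ = 7.00 m/s, a = -1.1 m/s².
v = v₀ + at → t = (3 − 7.00) / -1.1 = 3.64 s
v² = v₀² + 2aΔx → Δx = (3² − 7.00²)/(2·-1.1) = 18.2 m

Phase 4 (accelerating): v₀ = 3.00 m/s, a = 1.8 m/s².
v² = v₀² + 2aΔx = 3.00² + 2·1.8·6 = 30.6 → v = 5.53 m/s
t = (v − v₀)/a = (5.53 − 3.00)/1.8 = 1.41 s
Total time = 5.38 + 12.0 + 3.64 + 1.41 = 22.4 s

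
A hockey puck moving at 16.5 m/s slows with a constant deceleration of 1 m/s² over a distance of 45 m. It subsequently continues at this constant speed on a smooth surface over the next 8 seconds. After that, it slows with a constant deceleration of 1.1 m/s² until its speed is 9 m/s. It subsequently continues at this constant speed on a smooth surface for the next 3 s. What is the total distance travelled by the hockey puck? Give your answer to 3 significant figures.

Phase 1 (decelerating): v₀ = 16.5 m/s, a = -1 m/s².
v² = v₀² + 2aΔx = 16.5² + 2·-1·45 = 182 → v = 13.5 m/s
t = (v − v₀)/a = (13.5 − 16.5)/-1 = 3.00 s

Phase 2 (constant speed): v₀ = 13.5 m/s, a = 0 m/s².
v = v₀ + at = 13.5 + (0)(8) = 13.5 m/s
Δx = v₀t + ½at² = 13.5·8 + 0.5·0·8² = 108 m

Phase 3 (decelerating): v₀ = 13.5 m/s, a = -1.1 m/s².
v = v₀ + at → t = (9 − 13.5) / -1.1 = 4.09 s
v² = v₀² + 2aΔx → Δx = (9² − 13.5²)/(2·-1.1) = 46.0 m

Phase 4 (constant speed): v₀ = 9.00 m/s, a = 0 m/s².
v = v₀ + at = 9.00 + (0)(3) = 9.00 m/s
Δx = v₀t + ½at² = 9.00·3 + 0.5·0·3² = 27.0 m
Total distance = 45.0 + 108 + 46.0 + 27.0 = 226 m

226 m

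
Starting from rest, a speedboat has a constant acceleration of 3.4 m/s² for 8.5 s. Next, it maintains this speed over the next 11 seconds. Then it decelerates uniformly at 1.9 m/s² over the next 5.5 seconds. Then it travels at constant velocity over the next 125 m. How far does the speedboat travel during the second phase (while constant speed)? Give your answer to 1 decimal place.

Phase 1 (accelerating): v₀ = 0 m/s, a = 3.4 m/s².
v = v₀ + at = 0 + (3.4)(8.5) = 28.9 m/s
Δx = v₀t + ½at² = 0·8.5 + 0.5·3.4·8.5² = 123 m

Phase 2 (constant speed): v₀ = 28.9 m/s, a = 0 m/s².
v = v₀ + at = 28.9 + (0)(11) = 28.9 m/s
Δx = v₀t + ½at² = 28.9·11 + 0.5·0·11² = 318 m
Distance in phase 2 = 318 m

317.9 m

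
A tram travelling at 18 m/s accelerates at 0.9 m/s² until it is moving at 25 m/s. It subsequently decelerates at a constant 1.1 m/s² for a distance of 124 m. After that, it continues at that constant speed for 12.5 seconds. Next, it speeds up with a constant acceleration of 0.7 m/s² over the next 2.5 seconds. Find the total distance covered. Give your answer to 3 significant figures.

Phase 1 (accelerating): v₀ = 18.0 m/s, a = 0.9 m/s².
v = v₀ + at → t = (25 − 18.0) / 0.9 = 7.78 s
v² = v₀² + 2aΔx → Δx = (25² − 18.0²)/(2·0.9) = 167 m

Phase 2 (decelerating): v₀ = 25.0 m/s, a = -1.1 m/s².
v² = v₀² + 2aΔx = 25.0² + 2·-1.1·124 = 352 → v = 18.8 m/s
t = (v − v₀)/a = (18.8 − 25.0)/-1.1 = 5.67 s

Phase 3 (constant speed): v₀ = 18.8 m/s, a = 0 m/s².
v = v₀ + at = 18.8 + (0)(12.5) = 18.8 m/s
Δx = v₀t + ½at² = 18.8·12.5 + 0.5·0·12.5² = 235 m

Phase 4 (accelerating): v₀ = 18.8 m/s, a = 0.7 m/s².
v = v₀ + at = 18.8 + (0.7)(2.5) = 20.5 m/s
Δx = v₀t + ½at² = 18.8·2.5 + 0.5·0.7·2.5² = 49.1 m
Total distance = 167 + 124 + 235 + 49.1 = 575 m

575 m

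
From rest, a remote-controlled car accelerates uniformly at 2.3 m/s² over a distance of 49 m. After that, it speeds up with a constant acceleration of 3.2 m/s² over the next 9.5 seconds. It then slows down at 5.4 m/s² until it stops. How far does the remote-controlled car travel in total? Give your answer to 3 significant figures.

Phase 1 (accelerating): v₀ = 0 m/s, a = 2.3 m/s².
v² = v₀² + 2aΔx = 0² + 2·2.3·49 = 225 → v = 15.0 m/s
t = (v − v₀)/a = (15.0 − 0)/2.3 = 6.53 s

Phase 2 (accelerating): v₀ = 15.0 m/s, a = 3.2 m/s².
v = v₀ + at = 15.0 + (3.2)(9.5) = 45.4 m/s
Δx = v₀t + ½at² = 15.0·9.5 + 0.5·3.2·9.5² = 287 m

Phase 3 (decelerating): v₀ = 45.4 m/s, a = -5.4 m/s².
v = v₀ + at → t = (0 − 45.4) / -5.4 = 8.41 s
v² = v₀² + 2aΔx → Δx = (0² − 45.4²)/(2·-5.4) = 191 m
Total distance = 49.0 + 287 + 191 = 527 m

527 m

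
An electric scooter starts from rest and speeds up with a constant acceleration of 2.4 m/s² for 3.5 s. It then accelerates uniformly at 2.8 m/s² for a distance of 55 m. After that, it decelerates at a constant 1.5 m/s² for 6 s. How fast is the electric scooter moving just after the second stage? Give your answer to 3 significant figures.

Phase 1 (accelerating): v₀ = 0 m/s, a = 2.4 m/s².
v = v₀ + at = 0 + (2.4)(3.5) = 8.40 m/s
Δx = v₀t + ½at² = 0·3.5 + 0.5·2.4·3.5² = 14.7 m

Phase 2 (accelerating): v₀ = 8.40 m/s, a = 2.8 m/s².
v² = v₀² + 2aΔx = 8.40² + 2·2.8·55 = 379 → v = 19.5 m/s
t = (v − v₀)/a = (19.5 − 8.40)/2.8 = 3.95 s
Speed at end of phase 2 = 19.5 m/s

19.5 m/s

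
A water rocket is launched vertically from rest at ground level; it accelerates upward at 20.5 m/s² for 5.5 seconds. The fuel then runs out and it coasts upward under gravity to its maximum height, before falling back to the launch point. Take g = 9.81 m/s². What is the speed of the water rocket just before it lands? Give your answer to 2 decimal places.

Phase 1 (powered ascent): v₀ = 0 m/s, a = 20.5 m/s².
v = v₀ + at = 0 + (20.5)(5.5) = 113 m/s
Δx = v₀t + ½at² = 0·5.5 + 0.5·20.5·5.5² = 310 m

Phase 2 (coasting upward): v₀ = 113 m/s, a = -9.81 m/s².
v = v₀ + at → t = (0 − 113) / -9.81 = 11.5 s
v² = v₀² + 2aΔx → Δx = (0² − 113²)/(2·-9.81) = 648 m

Phase 3 (free fall): v₀ = 0 m/s, a = -9.81 m/s².
Falls 958 m from rest: t = √(2·958/9.81) = 14.0 s; v = g·t = 137 m/s.
Impact speed = 137 m/s

137.10 m/s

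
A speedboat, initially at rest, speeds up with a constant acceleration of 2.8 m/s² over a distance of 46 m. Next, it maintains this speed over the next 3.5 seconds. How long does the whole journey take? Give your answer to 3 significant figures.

9.23 s

Phase 1 (accelerating): v₀ = 0 m/s, a = 2.8 m/s².
v² = v₀² + 2aΔx = 0² + 2·2.8·46 = 258 → v = 16.0 m/s
t = (v − v₀)/a = (16.0 − 0)/2.8 = 5.73 s

Phase 2 (constant speed): v₀ = 16.0 m/s, a = 0 m/s².
v = v₀ + at = 16.0 + (0)(3.5) = 16.0 m/s
Δx = v₀t + ½at² = 16.0·3.5 + 0.5·0·3.5² = 56.2 m
Total time = 5.73 + 3.50 = 9.23 s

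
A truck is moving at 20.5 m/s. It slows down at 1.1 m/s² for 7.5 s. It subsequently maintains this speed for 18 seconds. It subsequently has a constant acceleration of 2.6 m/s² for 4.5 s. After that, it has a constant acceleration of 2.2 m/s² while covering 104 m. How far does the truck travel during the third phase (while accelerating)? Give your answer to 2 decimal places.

81.45 m

Phase 1 (decelerating): v₀ = 20.5 m/s, a = -1.1 m/s².
v = v₀ + at = 20.5 + (-1.1)(7.5) = 12.2 m/s
Δx = v₀t + ½at² = 20.5·7.5 + 0.5·-1.1·7.5² = 123 m

Phase 2 (constant speed): v₀ = 12.2 m/s, a = 0 m/s².
v = v₀ + at = 12.2 + (0)(18) = 12.2 m/s
Δx = v₀t + ½at² = 12.2·18 + 0.5·0·18² = 220 m

Phase 3 (accelerating): v₀ = 12.2 m/s, a = 2.6 m/s².
v = v₀ + at = 12.2 + (2.6)(4.5) = 24.0 m/s
Δx = v₀t + ½at² = 12.2·4.5 + 0.5·2.6·4.5² = 81.5 m
Distance in phase 3 = 81.5 m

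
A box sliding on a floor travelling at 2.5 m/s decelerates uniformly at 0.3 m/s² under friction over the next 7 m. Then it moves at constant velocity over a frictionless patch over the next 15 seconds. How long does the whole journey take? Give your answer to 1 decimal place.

Phase 1 (decelerating): v₀ = 2.50 m/s, a = -0.3 m/s².
v² = v₀² + 2aΔx = 2.50² + 2·-0.3·7 = 2.05 → v = 1.43 m/s
t = (v − v₀)/a = (1.43 − 2.50)/-0.3 = 3.56 s

Phase 2 (constant speed): v₀ = 1.43 m/s, a = 0 m/s².
v = v₀ + at = 1.43 + (0)(15) = 1.43 m/s
Δx = v₀t + ½at² = 1.43·15 + 0.5·0·15² = 21.5 m
Total time = 3.56 + 15.0 = 18.6 s

18.6 s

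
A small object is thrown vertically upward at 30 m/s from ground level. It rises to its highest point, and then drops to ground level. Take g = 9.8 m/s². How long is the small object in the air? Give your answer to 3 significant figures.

6.12 s

Phase 1 (rising): v₀ = 30.0 m/s, a = -9.8 m/s².
v = v₀ + at → t = (0 − 30.0) / -9.8 = 3.06 s
v² = v₀² + 2aΔx → Δx = (0² − 30.0²)/(2·-9.8) = 45.9 m

Phase 2 (falling): v₀ = 0 m/s, a = -9.8 m/s².
Falls 45.9 m from rest: t = √(2·45.9/9.8) = 3.06 s; v = g·t = 30.0 m/s.
Total time = 3.06 + 3.06 = 6.12 s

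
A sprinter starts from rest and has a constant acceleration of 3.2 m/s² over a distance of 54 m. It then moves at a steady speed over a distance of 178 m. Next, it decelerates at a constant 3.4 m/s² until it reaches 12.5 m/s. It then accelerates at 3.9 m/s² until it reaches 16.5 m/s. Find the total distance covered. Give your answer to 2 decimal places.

Phase 1 (accelerating): v₀ = 0 m/s, a = 3.2 m/s².
v² = v₀² + 2aΔx = 0² + 2·3.2·54 = 346 → v = 18.6 m/s
t = (v − v₀)/a = (18.6 − 0)/3.2 = 5.81 s

Phase 2 (constant speed): v₀ = 18.6 m/s, a = 0 m/s².
Constant speed: t = d/v = 178/18.6 = 9.57 s

Phase 3 (decelerating): v₀ = 18.6 m/s, a = -3.4 m/s².
v = v₀ + at → t = (12.5 − 18.6) / -3.4 = 1.79 s
v² = v₀² + 2aΔx → Δx = (12.5² − 18.6²)/(2·-3.4) = 27.8 m

Phase 4 (accelerating): v₀ = 12.5 m/s, a = 3.9 m/s².
v = v₀ + at → t = (16.5 − 12.5) / 3.9 = 1.03 s
v² = v₀² + 2aΔx → Δx = (16.5² − 12.5²)/(2·3.9) = 14.9 m
Total distance = 54.0 + 178 + 27.8 + 14.9 = 275 m

274.72 m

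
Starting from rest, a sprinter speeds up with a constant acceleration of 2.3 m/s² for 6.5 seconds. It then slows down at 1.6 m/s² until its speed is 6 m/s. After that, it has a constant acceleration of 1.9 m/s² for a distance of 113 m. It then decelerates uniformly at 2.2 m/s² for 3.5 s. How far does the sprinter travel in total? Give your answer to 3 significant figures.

282 m

Phase 1 (accelerating): v₀ = 0 m/s, a = 2.3 m/s².
v = v₀ + at = 0 + (2.3)(6.5) = 14.9 m/s
Δx = v₀t + ½at² = 0·6.5 + 0.5·2.3·6.5² = 48.6 m

Phase 2 (decelerating): v₀ = 14.9 m/s, a = -1.6 m/s².
v = v₀ + at → t = (6 − 14.9) / -1.6 = 5.59 s
v² = v₀² + 2aΔx → Δx = (6² − 14.9²)/(2·-1.6) = 58.6 m

Phase 3 (accelerating): v₀ = 6.00 m/s, a = 1.9 m/s².
v² = v₀² + 2aΔx = 6.00² + 2·1.9·113 = 465 → v = 21.6 m/s
t = (v − v₀)/a = (21.6 − 6.00)/1.9 = 8.20 s

Phase 4 (decelerating): v₀ = 21.6 m/s, a = -2.2 m/s².
v = v₀ + at = 21.6 + (-2.2)(3.5) = 13.9 m/s
Δx = v₀t + ½at² = 21.6·3.5 + 0.5·-2.2·3.5² = 62.0 m
Total distance = 48.6 + 58.6 + 113 + 62.0 = 282 m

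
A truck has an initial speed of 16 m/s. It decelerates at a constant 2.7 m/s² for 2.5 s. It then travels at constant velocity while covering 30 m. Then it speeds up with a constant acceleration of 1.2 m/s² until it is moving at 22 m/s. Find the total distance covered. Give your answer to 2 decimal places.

227.58 m

Phase 1 (decelerating): v₀ = 16.0 m/s, a = -2.7 m/s².
v = v₀ + at = 16.0 + (-2.7)(2.5) = 9.25 m/s
Δx = v₀t + ½at² = 16.0·2.5 + 0.5·-2.7·2.5² = 31.6 m

Phase 2 (constant speed): v₀ = 9.25 m/s, a = 0 m/s².
Constant speed: t = d/v = 30/9.25 = 3.24 s

Phase 3 (accelerating): v₀ = 9.25 m/s, a = 1.2 m/s².
v = v₀ + at → t = (22 − 9.25) / 1.2 = 10.6 s
v² = v₀² + 2aΔx → Δx = (22² − 9.25²)/(2·1.2) = 166 m
Total distance = 31.6 + 30.0 + 166 = 228 m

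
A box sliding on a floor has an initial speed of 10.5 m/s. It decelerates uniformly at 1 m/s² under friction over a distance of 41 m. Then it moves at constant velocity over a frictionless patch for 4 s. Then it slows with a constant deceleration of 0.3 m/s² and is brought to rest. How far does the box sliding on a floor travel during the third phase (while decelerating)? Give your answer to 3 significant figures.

47.1 m

Phase 1 (decelerating): v₀ = 10.5 m/s, a = -1 m/s².
v² = v₀² + 2aΔx = 10.5² + 2·-1·41 = 28.2 → v = 5.32 m/s
t = (v − v₀)/a = (5.32 − 10.5)/-1 = 5.18 s

Phase 2 (constant speed): v₀ = 5.32 m/s, a = 0 m/s².
v = v₀ + at = 5.32 + (0)(4) = 5.32 m/s
Δx = v₀t + ½at² = 5.32·4 + 0.5·0·4² = 21.3 m

Phase 3 (decelerating): v₀ = 5.32 m/s, a = -0.3 m/s².
v = v₀ + at → t = (0 − 5.32) / -0.3 = 17.7 s
v² = v₀² + 2aΔx → Δx = (0² − 5.32²)/(2·-0.3) = 47.1 m
Distance in phase 3 = 47.1 m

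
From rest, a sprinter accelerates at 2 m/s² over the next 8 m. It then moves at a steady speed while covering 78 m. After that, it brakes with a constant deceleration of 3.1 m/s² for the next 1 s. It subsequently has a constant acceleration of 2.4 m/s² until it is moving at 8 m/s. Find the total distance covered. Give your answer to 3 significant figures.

Phase 1 (accelerating): v₀ = 0 m/s, a = 2 m/s².
v² = v₀² + 2aΔx = 0² + 2·2·8 = 32.0 → v = 5.66 m/s
t = (v − v₀)/a = (5.66 − 0)/2 = 2.83 s

Phase 2 (constant speed): v₀ = 5.66 m/s, a = 0 m/s².
Constant speed: t = d/v = 78/5.66 = 13.8 s

Phase 3 (decelerating): v₀ = 5.66 m/s, a = -3.1 m/s².
v = v₀ + at = 5.66 + (-3.1)(1) = 2.56 m/s
Δx = v₀t + ½at² = 5.66·1 + 0.5·-3.1·1² = 4.11 m

Phase 4 (accelerating): v₀ = 2.56 m/s, a = 2.4 m/s².
v = v₀ + at → t = (8 − 2.56) / 2.4 = 2.27 s
v² = v₀² + 2aΔx → Δx = (8² − 2.56²)/(2·2.4) = 12.0 m
Total distance = 8.00 + 78.0 + 4.11 + 12.0 = 102 m

102 m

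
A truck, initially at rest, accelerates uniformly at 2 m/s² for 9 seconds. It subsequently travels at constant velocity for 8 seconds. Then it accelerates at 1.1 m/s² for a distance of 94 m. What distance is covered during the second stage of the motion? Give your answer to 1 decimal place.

Phase 1 (accelerating): v₀ = 0 m/s, a = 2 m/s².
v = v₀ + at = 0 + (2)(9) = 18.0 m/s
Δx = v₀t + ½at² = 0·9 + 0.5·2·9² = 81.0 m

Phase 2 (constant speed): v₀ = 18.0 m/s, a = 0 m/s².
v = v₀ + at = 18.0 + (0)(8) = 18.0 m/s
Δx = v₀t + ½at² = 18.0·8 + 0.5·0·8² = 144 m
Distance in phase 2 = 144 m

144.0 m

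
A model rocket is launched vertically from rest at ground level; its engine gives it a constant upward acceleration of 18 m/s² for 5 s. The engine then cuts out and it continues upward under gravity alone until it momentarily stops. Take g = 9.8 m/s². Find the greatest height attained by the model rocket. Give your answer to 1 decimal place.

638.3 m

Phase 1 (powered ascent): v₀ = 0 m/s, a = 18 m/s².
v = v₀ + at = 0 + (18)(5) = 90.0 m/s
Δx = v₀t + ½at² = 0·5 + 0.5·18·5² = 225 m

Phase 2 (coasting upward): v₀ = 90.0 m/s, a = -9.8 m/s².
v = v₀ + at → t = (0 − 90.0) / -9.8 = 9.18 s
v² = v₀² + 2aΔx → Δx = (0² − 90.0²)/(2·-9.8) = 413 m
Maximum height = 225 + 413 = 638 m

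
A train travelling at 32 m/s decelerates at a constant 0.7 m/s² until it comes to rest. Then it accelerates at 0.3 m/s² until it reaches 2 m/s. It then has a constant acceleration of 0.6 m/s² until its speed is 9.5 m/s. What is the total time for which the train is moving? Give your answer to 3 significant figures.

64.9 s

Phase 1 (decelerating): v₀ = 32.0 m/s, a = -0.7 m/s².
v = v₀ + at → t = (0 − 32.0) / -0.7 = 45.7 s
v² = v₀² + 2aΔx → Δx = (0² − 32.0²)/(2·-0.7) = 731 m

Phase 2 (accelerating): v₀ = 0 m/s, a = 0.3 m/s².
v = v₀ + at → t = (2 − 0) / 0.3 = 6.67 s
v² = v₀² + 2aΔx → Δx = (2² − 0²)/(2·0.3) = 6.67 m

Phase 3 (accelerating): v₀ = 2.00 m/s, a = 0.6 m/s².
v = v₀ + at → t = (9.5 − 2.00) / 0.6 = 12.5 s
v² = v₀² + 2aΔx → Δx = (9.5² − 2.00²)/(2·0.6) = 71.9 m
Total time = 45.7 + 6.67 + 12.5 = 64.9 s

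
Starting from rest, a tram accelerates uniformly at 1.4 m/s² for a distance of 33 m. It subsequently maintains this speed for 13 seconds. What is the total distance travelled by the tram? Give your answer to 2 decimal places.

157.96 m

Phase 1 (accelerating): v₀ = 0 m/s, a = 1.4 m/s².
v² = v₀² + 2aΔx = 0² + 2·1.4·33 = 92.4 → v = 9.61 m/s
t = (v − v₀)/a = (9.61 − 0)/1.4 = 6.87 s

Phase 2 (constant speed): v₀ = 9.61 m/s, a = 0 m/s².
v = v₀ + at = 9.61 + (0)(13) = 9.61 m/s
Δx = v₀t + ½at² = 9.61·13 + 0.5·0·13² = 125 m
Total distance = 33.0 + 125 = 158 m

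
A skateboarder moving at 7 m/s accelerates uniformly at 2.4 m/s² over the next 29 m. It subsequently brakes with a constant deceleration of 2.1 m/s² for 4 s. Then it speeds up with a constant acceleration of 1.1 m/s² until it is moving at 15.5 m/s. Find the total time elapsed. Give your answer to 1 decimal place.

Phase 1 (accelerating): v₀ = 7.00 m/s, a = 2.4 m/s².
v² = v₀² + 2aΔx = 7.00² + 2·2.4·29 = 188 → v = 13.7 m/s
t = (v − v₀)/a = (13.7 − 7.00)/2.4 = 2.80 s

Phase 2 (decelerating): v₀ = 13.7 m/s, a = -2.1 m/s².
v = v₀ + at = 13.7 + (-2.1)(4) = 5.32 m/s
Δx = v₀t + ½at² = 13.7·4 + 0.5·-2.1·4² = 38.1 m

Phase 3 (accelerating): v₀ = 5.32 m/s, a = 1.1 m/s².
v = v₀ + at → t = (15.5 − 5.32) / 1.1 = 9.26 s
v² = v₀² + 2aΔx → Δx = (15.5² − 5.32²)/(2·1.1) = 96.3 m
Total time = 2.80 + 4.00 + 9.26 = 16.1 s

16.1 s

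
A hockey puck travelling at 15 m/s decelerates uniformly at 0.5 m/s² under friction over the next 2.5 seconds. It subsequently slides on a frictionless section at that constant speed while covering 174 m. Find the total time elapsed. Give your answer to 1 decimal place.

Phase 1 (decelerating): v₀ = 15.0 m/s, a = -0.5 m/s².
v = v₀ + at = 15.0 + (-0.5)(2.5) = 13.8 m/s
Δx = v₀t + ½at² = 15.0·2.5 + 0.5·-0.5·2.5² = 35.9 m

Phase 2 (constant speed): v₀ = 13.8 m/s, a = 0 m/s².
Constant speed: t = d/v = 174/13.8 = 12.7 s
Total time = 2.50 + 12.7 = 15.2 s

15.2 s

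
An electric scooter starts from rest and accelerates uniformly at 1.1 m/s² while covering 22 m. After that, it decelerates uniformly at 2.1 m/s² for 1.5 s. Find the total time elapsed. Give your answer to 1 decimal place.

Phase 1 (accelerating): v₀ = 0 m/s, a = 1.1 m/s².
v² = v₀² + 2aΔx = 0² + 2·1.1·22 = 48.4 → v = 6.96 m/s
t = (v − v₀)/a = (6.96 − 0)/1.1 = 6.32 s

Phase 2 (decelerating): v₀ = 6.96 m/s, a = -2.1 m/s².
v = v₀ + at = 6.96 + (-2.1)(1.5) = 3.81 m/s
Δx = v₀t + ½at² = 6.96·1.5 + 0.5·-2.1·1.5² = 8.07 m
Total time = 6.32 + 1.50 = 7.82 s

7.8 s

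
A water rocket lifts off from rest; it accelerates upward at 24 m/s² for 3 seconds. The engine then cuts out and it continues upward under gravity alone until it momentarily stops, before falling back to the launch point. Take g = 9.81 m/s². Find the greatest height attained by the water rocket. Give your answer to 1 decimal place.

Phase 1 (powered ascent): v₀ = 0 m/s, a = 24 m/s².
v = v₀ + at = 0 + (24)(3) = 72.0 m/s
Δx = v₀t + ½at² = 0·3 + 0.5·24·3² = 108 m

Phase 2 (coasting upward): v₀ = 72.0 m/s, a = -9.81 m/s².
v = v₀ + at → t = (0 − 72.0) / -9.81 = 7.34 s
v² = v₀² + 2aΔx → Δx = (0² − 72.0²)/(2·-9.81) = 264 m
Maximum height = 108 + 264 = 372 m

372.2 m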